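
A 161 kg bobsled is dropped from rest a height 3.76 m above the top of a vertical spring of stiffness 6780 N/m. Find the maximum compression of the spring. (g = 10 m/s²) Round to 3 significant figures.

Measuring PE from the top of the relaxed spring, at max compression the bobsled has dropped H + x with zero KE, so:
mg(H + x) = ½kx²
½(6780)x² − (161)(10)x − (161)(10)(3.76) = 0
3390x² − 1610x − 6054 = 0
x = [1610 + √(2.592e+06 + 8.2087e+07)]/(2 × 3390) = 1.595 m

x = 1.59 m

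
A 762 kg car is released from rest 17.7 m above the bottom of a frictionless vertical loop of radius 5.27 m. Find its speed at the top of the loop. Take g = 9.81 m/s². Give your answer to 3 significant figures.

v = 11.9 m/s

Energy conservation: mgh = ½mv_top² + mg(2r)
v_top² = 2g(h − 2r) = 2(9.81)(17.7 − 10.54) = 140.5
v_top = 11.85 m/s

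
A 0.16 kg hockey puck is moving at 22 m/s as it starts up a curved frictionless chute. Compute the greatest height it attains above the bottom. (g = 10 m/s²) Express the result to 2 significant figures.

Setting KE at the bottom equal to PE gained: ½mv² = mgh
h = v²/(2g) = 22²/(2 × 10) = 24.20 m

h = 24 m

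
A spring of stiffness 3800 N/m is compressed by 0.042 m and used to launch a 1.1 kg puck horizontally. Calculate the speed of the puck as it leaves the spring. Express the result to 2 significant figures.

v = 2.5 m/s

Spring PE converts entirely to kinetic energy: ½kx² = ½mv²
v = x√(k/m) = 0.042 × √(3800/1.1) = 2.469 m/s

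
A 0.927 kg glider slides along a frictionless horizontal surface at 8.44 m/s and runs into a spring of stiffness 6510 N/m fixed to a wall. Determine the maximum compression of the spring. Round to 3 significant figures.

Conservation of energy between contact and max compression: ½mv² = ½kx²
x = v√(m/k) = 8.44 × √(0.927/6510) = 0.1007 m

x = 0.101 m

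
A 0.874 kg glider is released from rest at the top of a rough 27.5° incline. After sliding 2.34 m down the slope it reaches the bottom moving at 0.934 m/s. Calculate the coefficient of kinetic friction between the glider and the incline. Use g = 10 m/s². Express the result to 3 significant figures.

The energy dissipated by friction is the PE lost minus the KE gained:
mgL sinθ = 9.4435 J; ½mv² = 0.38122 J
W_f = 9.4435 − 0.38122 = 9.062 J
μ_k = W_f/(mg cosθ · L) = 9.062/(7.752 × 2.34) = 0.4996

μ_k = 0.500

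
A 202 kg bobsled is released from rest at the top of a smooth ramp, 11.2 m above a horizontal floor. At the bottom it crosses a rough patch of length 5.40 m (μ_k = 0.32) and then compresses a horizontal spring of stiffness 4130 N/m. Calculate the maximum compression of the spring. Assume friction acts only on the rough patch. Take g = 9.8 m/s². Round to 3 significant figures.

x = 3.01 m

Initial energy: E₁ = mgh = (202)(9.8)(11.2) = 22172 J
Friction removes W_f = μ_k mg d = (0.32)(202)(9.8)(5.40) = 3421 J
Energy reaching the spring: E = 22172 − 3421 = 18751 J
At max compression ½kx² = E ⇒ x = √(2E/k) = √(2 × 18751/4130) = 3.013 m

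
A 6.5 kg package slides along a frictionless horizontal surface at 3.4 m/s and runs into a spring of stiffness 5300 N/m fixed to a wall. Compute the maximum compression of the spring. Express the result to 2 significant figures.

At max compression the package is momentarily at rest: ½mv² = ½kx²
x = v√(m/k) = 3.4 × √(6.5/5300) = 0.1191 m

x = 0.12 m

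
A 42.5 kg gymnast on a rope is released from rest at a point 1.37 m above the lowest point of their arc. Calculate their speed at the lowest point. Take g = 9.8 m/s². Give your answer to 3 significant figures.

Mechanical energy is conserved (no friction): mgh = ½mv²
v = √(2gh) = √(2 × 9.8 × 1.37) = √26.852 = 5.182 m/s

v = 5.18 m/s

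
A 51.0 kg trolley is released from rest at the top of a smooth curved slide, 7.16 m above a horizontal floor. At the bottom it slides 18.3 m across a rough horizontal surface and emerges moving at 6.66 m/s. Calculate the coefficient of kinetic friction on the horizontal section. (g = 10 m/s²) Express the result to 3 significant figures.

Applying the work–energy principle:
mgh = ½mv² + μ_k m g d
mgh = 3651.6 J; ½mv² = 1131.1 J
W_f = 3651.6 − 1131.1 = 2521 J
μ_k = W_f/(mg·d) = 2521/(510.0 × 18.3) = 0.2701

μ_k = 0.270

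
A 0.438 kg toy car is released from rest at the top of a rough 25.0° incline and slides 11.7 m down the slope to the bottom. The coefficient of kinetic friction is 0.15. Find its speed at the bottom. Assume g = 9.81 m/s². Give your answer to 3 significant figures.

v = 8.11 m/s

Work–energy: mg(L sinθ) − μ_k(mg cosθ)L = ½mv²
mgh = mgL sinθ = (0.438)(9.81)(11.7)sin25.0° = 21.246 J
W_f = μ_k mg cosθ · L = (0.15)(0.438)(9.81)cos25.0°·11.7 = 6.834 J
½mv² = 21.246 − 6.834 = 14.412 J
v = √(2 × 14.412/0.438) = 8.112 m/s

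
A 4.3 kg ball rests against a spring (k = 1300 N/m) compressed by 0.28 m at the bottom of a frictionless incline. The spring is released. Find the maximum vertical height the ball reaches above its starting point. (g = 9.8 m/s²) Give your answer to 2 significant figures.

h = 1.2 m

All spring PE becomes gravitational PE at the highest point: ½kx² = mgh
h = kx²/(2mg) = (1300)(0.28)²/(2 × 4.3 × 9.8) = 1.209 m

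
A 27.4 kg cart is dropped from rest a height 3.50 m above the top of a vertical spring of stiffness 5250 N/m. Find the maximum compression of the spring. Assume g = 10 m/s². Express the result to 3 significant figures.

Take the reference level at the top of the uncompressed spring. At max compression the cart has fallen H + x and is momentarily at rest:
mg(H + x) = ½kx²
½(5250)x² − (27.4)(10)x − (27.4)(10)(3.50) = 0
2625x² − 274.0x − 959.0 = 0
x = [274.0 + √(75076 + 1.0070e+07)]/(2 × 2625) = 0.6589 m

x = 0.659 m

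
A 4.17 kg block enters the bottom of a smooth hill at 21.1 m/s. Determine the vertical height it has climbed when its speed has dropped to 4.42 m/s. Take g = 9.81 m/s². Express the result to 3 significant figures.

Conservation of energy: ½mv₁² = ½mv₂² + mgh
h = (v₁² − v₂²)/(2g) = (21.1² − 4.42²)/(2 × 9.81) = 21.70 m

h = 21.7 m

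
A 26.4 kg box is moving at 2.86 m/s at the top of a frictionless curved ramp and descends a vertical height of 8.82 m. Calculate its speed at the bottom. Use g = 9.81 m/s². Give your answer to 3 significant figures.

Energy conservation between the two points: ½mv₀² + mgh = ½mv²
v² = v₀² + 2gh = (2.86)² + 2(9.81)(8.82) = 181.23
v = √181.23 = 13.46 m/s

v = 13.5 m/s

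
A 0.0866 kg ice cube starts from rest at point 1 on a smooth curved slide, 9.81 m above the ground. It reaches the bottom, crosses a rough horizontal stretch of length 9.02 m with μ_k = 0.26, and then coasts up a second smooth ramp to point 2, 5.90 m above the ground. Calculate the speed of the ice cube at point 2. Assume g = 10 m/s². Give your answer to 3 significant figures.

v = 5.59 m/s

Energy at 1: mgh₁ = (0.0866)(10)(9.81) = 8.4955 J
Friction loss: W_f = μ_k mg d = 2.031 J
At 2: ½mv² + mgh₂ = mgh₁ − W_f
½mv² = 8.4955 − 2.031 − 5.1094 = 1.3551 J
v = √(2 × 1.3551/0.0866) = 5.594 m/s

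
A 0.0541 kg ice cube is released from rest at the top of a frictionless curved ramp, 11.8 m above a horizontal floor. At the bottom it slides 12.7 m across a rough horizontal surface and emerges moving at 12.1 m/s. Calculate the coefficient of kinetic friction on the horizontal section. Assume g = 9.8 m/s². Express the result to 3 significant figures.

Energy at the top = energy at the end + work done against friction:
mgh = ½mv² + μ_k m g d
mgh = 6.2561 J; ½mv² = 3.9604 J
W_f = 6.2561 − 3.9604 = 2.296 J
μ_k = W_f/(mg·d) = 2.296/(0.5302 × 12.7) = 0.3410

μ_k = 0.341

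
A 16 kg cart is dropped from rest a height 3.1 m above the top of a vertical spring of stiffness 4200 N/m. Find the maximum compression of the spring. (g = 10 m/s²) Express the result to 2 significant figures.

x = 0.53 m

Measuring PE from the top of the relaxed spring, at max compression the cart has dropped H + x with zero KE, so:
mg(H + x) = ½kx²
½(4200)x² − (16)(10)x − (16)(10)(3.1) = 0
2100x² − 160.0x − 496.0 = 0
x = [160.0 + √(25600 + 4.1664e+06)]/(2 × 2100) = 0.5256 m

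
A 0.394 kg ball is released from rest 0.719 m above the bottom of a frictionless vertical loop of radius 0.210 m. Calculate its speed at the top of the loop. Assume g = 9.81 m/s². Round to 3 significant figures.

Energy conservation: mgh = ½mv_top² + mg(2r)
v_top² = 2g(h − 2r) = 2(9.81)(0.719 − 0.4200) = 5.866
v_top = 2.422 m/s

v = 2.42 m/s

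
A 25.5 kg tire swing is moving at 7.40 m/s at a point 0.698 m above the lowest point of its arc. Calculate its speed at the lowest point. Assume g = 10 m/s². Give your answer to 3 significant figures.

v = 8.29 m/s

By conservation of mechanical energy, ½mv₀² + mgh = ½mv²
The mass cancels from both sides.
v² = v₀² + 2gh = (7.40)² + 2(10)(0.698) = 68.720
v = √68.720 = 8.290 m/s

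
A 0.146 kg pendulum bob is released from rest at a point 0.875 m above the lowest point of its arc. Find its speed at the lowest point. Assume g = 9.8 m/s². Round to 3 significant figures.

v = 4.14 m/s

Equating total energy at the two states: mgh = ½mv²
v = √(2gh) = √(2 × 9.8 × 0.875) = √17.150 = 4.141 m/s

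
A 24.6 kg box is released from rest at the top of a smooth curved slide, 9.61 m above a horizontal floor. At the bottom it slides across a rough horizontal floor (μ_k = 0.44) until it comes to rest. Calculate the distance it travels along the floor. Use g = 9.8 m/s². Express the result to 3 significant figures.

Energy bookkeeping (friction removes W_f = μ_k N d):
At rest all PE has been dissipated by friction: mgh = μ_k m g d
d = h/μ_k = 9.61/0.44 = 21.84 m

d = 21.8 m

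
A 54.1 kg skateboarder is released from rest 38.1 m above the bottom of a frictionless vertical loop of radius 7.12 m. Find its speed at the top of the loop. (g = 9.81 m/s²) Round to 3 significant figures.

Energy conservation: mgh = ½mv_top² + mg(2r)
v_top² = 2g(h − 2r) = 2(9.81)(38.1 − 14.24) = 468.1
v_top = 21.64 m/s

v = 21.6 m/s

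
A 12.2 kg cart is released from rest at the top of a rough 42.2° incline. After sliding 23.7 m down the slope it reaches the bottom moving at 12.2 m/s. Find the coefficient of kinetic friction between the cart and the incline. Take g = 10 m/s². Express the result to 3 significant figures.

μ_k = 0.483

The energy dissipated by friction is the PE lost minus the KE gained:
mgL sinθ = 1942.2 J; ½mv² = 907.92 J
W_f = 1942.2 − 907.92 = 1034 J
μ_k = W_f/(mg cosθ · L) = 1034/(90.38 × 23.7) = 0.4829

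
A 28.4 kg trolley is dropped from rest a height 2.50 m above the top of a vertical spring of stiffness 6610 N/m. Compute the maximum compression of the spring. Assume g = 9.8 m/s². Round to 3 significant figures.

Let x be the compression. The total drop is H + x, and the trolley is instantaneously at rest at max compression, so energy conservation gives:
mg(H + x) = ½kx²
½(6610)x² − (28.4)(9.8)x − (28.4)(9.8)(2.50) = 0
3305x² − 278.3x − 695.8 = 0
x = [278.3 + √(77462 + 9.1985e+06)]/(2 × 3305) = 0.5029 m

x = 0.503 m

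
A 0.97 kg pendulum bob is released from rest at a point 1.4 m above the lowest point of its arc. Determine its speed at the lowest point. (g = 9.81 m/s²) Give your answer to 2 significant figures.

Equating total energy at the two states: mgh = ½mv²
v = √(2gh) = √(2 × 9.81 × 1.4) = √27.468 = 5.241 m/s

v = 5.2 m/s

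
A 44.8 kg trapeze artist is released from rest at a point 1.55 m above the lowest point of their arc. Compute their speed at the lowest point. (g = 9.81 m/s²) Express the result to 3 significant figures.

v = 5.51 m/s

Energy conservation between the two points: mgh = ½mv²
The mass cancels from both sides.
v = √(2gh) = √(2 × 9.81 × 1.55) = √30.411 = 5.515 m/s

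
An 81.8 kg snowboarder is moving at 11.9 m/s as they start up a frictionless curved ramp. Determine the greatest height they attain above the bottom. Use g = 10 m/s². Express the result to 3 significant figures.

By energy conservation, ½mv² = mgh
h = v²/(2g) = 11.9²/(2 × 10) = 7.081 m

h = 7.08 m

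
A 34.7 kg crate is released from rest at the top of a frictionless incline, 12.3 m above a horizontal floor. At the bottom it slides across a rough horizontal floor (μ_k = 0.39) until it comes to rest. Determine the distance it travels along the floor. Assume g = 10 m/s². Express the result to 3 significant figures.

Energy bookkeeping (friction removes W_f = μ_k N d):
At rest all PE has been dissipated by friction: mgh = μ_k m g d
d = h/μ_k = 12.3/0.39 = 31.54 m

d = 31.5 m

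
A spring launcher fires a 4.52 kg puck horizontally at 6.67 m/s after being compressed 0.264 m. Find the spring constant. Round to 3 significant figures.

k = 2890 N/m

Spring PE at full compression equals KE at release: ½kx² = ½mv²
k = mv²/x² = (4.52)(6.67)²/(0.264)² = 2885 N/m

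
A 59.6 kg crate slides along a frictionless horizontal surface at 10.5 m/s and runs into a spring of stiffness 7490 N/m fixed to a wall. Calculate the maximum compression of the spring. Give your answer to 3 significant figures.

x = 0.937 m

Conservation of energy between contact and max compression: ½mv² = ½kx²
x = v√(m/k) = 10.5 × √(59.6/7490) = 0.9366 m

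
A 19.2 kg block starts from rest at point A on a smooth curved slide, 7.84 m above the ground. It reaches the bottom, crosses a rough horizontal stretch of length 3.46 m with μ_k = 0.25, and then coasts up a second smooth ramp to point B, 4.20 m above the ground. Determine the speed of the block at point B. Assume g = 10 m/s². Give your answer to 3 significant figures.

v = 7.45 m/s

Energy at A: mgh₁ = (19.2)(10)(7.84) = 1505.3 J
Friction loss: W_f = μ_k mg d = 166.1 J
At B: ½mv² + mgh₂ = mgh₁ − W_f
½mv² = 1505.3 − 166.1 − 806.40 = 532.80 J
v = √(2 × 532.80/19.2) = 7.450 m/s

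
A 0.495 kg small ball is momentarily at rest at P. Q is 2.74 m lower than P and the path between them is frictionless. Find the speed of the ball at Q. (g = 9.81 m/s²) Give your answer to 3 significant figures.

Mechanical energy is conserved (no friction): mgh = ½mv²
v = √(2gh) = √(2 × 9.81 × 2.74) = √53.759 = 7.332 m/s

v = 7.33 m/s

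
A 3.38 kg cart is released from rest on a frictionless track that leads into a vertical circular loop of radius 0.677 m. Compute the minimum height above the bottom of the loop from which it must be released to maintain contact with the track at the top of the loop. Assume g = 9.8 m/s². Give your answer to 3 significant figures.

At the top, for minimum speed gravity alone supplies the centripetal force: mg = mv_top²/r ⇒ v_top² = gr = 6.635 m²/s²
Energy conservation from release height h to the top (height 2r): mgh = ½mv_top² + mg(2r)
h = v_top²/(2g) + 2r = r/2 + 2r = 5r/2 = 1.693 m

h = 1.69 m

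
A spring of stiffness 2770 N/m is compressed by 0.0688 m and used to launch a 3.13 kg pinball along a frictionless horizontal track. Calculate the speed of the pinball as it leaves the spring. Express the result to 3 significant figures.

v = 2.05 m/s

Conservation of energy: ½kx² = ½mv²
v = x√(k/m) = 0.0688 × √(2770/3.13) = 2.047 m/s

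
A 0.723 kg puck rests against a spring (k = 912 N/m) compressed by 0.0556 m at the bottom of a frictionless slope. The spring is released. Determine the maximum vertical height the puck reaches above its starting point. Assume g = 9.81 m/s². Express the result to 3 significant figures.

h = 0.199 m

All spring PE becomes gravitational PE at the highest point: ½kx² = mgh
h = kx²/(2mg) = (912)(0.0556)²/(2 × 0.723 × 9.81) = 0.1987 m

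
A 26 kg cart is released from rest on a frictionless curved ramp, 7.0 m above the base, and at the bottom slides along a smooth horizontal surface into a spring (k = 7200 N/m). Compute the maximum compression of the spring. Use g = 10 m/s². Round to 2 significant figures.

x = 0.71 m

At max compression the cart is momentarily at rest: mgh = ½kx²
x = √(2mgh/k) = √(2 × 26 × 10 × 7.0 / 7200) = 0.7110 m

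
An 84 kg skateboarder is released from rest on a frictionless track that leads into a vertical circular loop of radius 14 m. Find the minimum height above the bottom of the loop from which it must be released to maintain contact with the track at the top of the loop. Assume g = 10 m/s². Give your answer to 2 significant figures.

h = 35 m

At the top, for minimum speed gravity alone supplies the centripetal force: mg = mv_top²/r ⇒ v_top² = gr = 140.0 m²/s²
Energy conservation from release height h to the top (height 2r): mgh = ½mv_top² + mg(2r)
h = v_top²/(2g) + 2r = r/2 + 2r = 5r/2 = 35.00 m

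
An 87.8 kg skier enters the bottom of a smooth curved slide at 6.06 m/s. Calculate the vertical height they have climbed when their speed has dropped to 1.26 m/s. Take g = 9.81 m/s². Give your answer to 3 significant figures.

h = 1.79 m

Conservation of energy: ½mv₁² = ½mv₂² + mgh
h = (v₁² − v₂²)/(2g) = (6.06² − 1.26²)/(2 × 9.81) = 1.791 m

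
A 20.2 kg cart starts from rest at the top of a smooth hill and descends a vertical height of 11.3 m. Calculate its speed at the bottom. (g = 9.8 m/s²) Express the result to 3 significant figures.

Equating total energy at the two states: mgh = ½mv²
v = √(2gh) = √(2 × 9.8 × 11.3) = √221.48 = 14.88 m/s

v = 14.9 m/s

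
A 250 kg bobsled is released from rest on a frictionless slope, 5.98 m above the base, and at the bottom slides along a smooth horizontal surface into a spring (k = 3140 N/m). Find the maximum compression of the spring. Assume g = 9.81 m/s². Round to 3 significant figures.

x = 3.06 m

Energy conservation (no friction) from release to max compression: mgh = ½kx²
x = √(2mgh/k) = √(2 × 250 × 9.81 × 5.98 / 3140) = 3.056 m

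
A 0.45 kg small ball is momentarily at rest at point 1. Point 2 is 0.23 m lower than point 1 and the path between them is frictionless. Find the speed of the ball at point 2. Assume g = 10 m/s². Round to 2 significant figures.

v = 2.1 m/s

Mechanical energy is conserved (no friction): mgh = ½mv²
v = √(2gh) = √(2 × 10 × 0.23) = √4.6000 = 2.145 m/s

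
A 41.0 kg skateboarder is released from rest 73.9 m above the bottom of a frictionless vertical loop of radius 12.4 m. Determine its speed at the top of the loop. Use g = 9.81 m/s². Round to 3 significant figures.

Energy conservation: mgh = ½mv_top² + mg(2r)
v_top² = 2g(h − 2r) = 2(9.81)(73.9 − 24.80) = 963.3
v_top = 31.04 m/s

v = 31.0 m/s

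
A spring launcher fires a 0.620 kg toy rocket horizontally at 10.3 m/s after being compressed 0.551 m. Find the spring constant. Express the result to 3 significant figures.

Energy stored in the spring equals the launch KE: ½kx² = ½mv²
k = mv²/x² = (0.620)(10.3)²/(0.551)² = 216.7 N/m

k = 217 N/m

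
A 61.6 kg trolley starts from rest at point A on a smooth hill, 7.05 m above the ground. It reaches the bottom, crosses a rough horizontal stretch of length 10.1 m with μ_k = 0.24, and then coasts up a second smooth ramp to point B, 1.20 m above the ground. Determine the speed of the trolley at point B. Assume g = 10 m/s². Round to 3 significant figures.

Energy at A: mgh₁ = (61.6)(10)(7.05) = 4342.8 J
Friction loss: W_f = μ_k mg d = 1493 J
At B: ½mv² + mgh₂ = mgh₁ − W_f
½mv² = 4342.8 − 1493 − 739.20 = 2110.4 J
v = √(2 × 2110.4/61.6) = 8.278 m/s

v = 8.28 m/s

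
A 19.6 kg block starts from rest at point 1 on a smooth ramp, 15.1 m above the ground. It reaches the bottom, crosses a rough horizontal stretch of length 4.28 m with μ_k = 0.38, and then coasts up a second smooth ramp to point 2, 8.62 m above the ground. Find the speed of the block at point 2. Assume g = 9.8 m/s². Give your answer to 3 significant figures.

Energy at 1: mgh₁ = (19.6)(9.8)(15.1) = 2900.4 J
Friction loss: W_f = μ_k mg d = 312.4 J
At 2: ½mv² + mgh₂ = mgh₁ − W_f
½mv² = 2900.4 − 312.4 − 1655.7 = 932.28 J
v = √(2 × 932.28/19.6) = 9.753 m/s

v = 9.75 m/s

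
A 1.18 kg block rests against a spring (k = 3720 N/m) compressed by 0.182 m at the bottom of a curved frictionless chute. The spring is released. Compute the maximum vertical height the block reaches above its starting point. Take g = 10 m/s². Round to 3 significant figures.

h = 5.22 m

All spring PE becomes gravitational PE at the highest point: ½kx² = mgh
h = kx²/(2mg) = (3720)(0.182)²/(2 × 1.18 × 10) = 5.221 m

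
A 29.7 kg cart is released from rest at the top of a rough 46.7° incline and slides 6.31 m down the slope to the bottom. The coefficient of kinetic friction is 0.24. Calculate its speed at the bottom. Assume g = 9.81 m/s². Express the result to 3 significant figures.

Energy: mgh = ½mv² + W_f, with h = L sinθ and W_f = μ_k (mg cosθ) L
mgh = mgL sinθ = (29.7)(9.81)(6.31)sin46.7° = 1338.0 J
W_f = μ_k mg cosθ · L = (0.24)(29.7)(9.81)cos46.7°·6.31 = 302.6 J
½mv² = 1338.0 − 302.6 = 1035.4 J
v = √(2 × 1035.4/29.7) = 8.350 m/s

v = 8.35 m/s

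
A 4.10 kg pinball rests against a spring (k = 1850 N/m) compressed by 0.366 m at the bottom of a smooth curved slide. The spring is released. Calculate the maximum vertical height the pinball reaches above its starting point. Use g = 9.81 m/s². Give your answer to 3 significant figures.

Energy conservation from release to the highest point: ½kx² = mgh
h = kx²/(2mg) = (1850)(0.366)²/(2 × 4.10 × 9.81) = 3.081 m

h = 3.08 m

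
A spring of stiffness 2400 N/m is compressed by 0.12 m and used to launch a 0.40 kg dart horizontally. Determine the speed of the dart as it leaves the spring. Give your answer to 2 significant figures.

v = 9.3 m/s

Conservation of energy: ½kx² = ½mv²
v = x√(k/m) = 0.12 × √(2400/0.40) = 9.295 m/s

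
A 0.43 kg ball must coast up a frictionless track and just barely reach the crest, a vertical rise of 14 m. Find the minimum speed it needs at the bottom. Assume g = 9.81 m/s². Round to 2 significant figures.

v = 17 m/s

At the top it is momentarily at rest, so all KE converts to PE: ½mv² = mgh
v = √(2gh) = √(2 × 9.81 × 14) = 16.57 m/s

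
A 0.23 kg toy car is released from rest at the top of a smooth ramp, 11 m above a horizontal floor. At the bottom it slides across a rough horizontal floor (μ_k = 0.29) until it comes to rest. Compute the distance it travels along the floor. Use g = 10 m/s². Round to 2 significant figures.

Applying the work–energy principle:
At rest all PE has been dissipated by friction: mgh = μ_k m g d
d = h/μ_k = 11/0.29 = 37.93 m

d = 38 m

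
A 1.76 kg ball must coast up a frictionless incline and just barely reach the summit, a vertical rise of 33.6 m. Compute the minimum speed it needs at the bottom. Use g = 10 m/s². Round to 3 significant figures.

v = 25.9 m/s

At the top it is momentarily at rest, so all KE converts to PE: ½mv² = mgh
v = √(2gh) = √(2 × 10 × 33.6) = 25.92 m/s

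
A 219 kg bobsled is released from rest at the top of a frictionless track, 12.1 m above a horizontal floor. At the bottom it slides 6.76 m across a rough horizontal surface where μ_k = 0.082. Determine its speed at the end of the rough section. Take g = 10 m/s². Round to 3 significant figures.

Applying the work–energy principle:
mgh = ½mv² + μ_k m g d
W_f = μ_k mg d = (0.082)(219)(10)(6.76) = 1214 J
½mv² = mgh − W_f = 26499 − 1214 = 25285 J
v = √(2 × 25285/219) = 15.20 m/s

v = 15.2 m/s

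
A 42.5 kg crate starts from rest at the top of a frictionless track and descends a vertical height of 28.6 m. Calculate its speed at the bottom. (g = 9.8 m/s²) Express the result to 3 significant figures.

v = 23.7 m/s

Energy conservation between the two points: mgh = ½mv²
v = √(2gh) = √(2 × 9.8 × 28.6) = √560.56 = 23.68 m/s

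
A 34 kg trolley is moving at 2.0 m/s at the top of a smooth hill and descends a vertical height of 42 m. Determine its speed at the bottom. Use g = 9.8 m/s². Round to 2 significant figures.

Energy conservation between the two points: ½mv₀² + mgh = ½mv²
v² = v₀² + 2gh = (2.0)² + 2(9.8)(42) = 827.20
v = √827.20 = 28.76 m/s

v = 29 m/s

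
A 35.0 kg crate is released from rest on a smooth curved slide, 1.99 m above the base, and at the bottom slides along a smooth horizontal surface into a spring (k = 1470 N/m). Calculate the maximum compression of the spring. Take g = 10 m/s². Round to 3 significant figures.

x = 0.973 m

At max compression the crate is momentarily at rest: mgh = ½kx²
x = √(2mgh/k) = √(2 × 35.0 × 10 × 1.99 / 1470) = 0.9735 m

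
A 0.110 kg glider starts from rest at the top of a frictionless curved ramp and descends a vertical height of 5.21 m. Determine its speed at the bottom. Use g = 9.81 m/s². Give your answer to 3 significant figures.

Equating total energy at the two states: mgh = ½mv²
v = √(2gh) = √(2 × 9.81 × 5.21) = √102.22 = 10.11 m/s

v = 10.1 m/s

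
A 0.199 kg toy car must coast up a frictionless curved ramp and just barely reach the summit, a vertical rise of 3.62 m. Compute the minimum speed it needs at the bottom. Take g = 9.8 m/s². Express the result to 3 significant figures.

v = 8.42 m/s

At the top it is momentarily at rest, so all KE converts to PE: ½mv² = mgh
v = √(2gh) = √(2 × 9.8 × 3.62) = 8.423 m/s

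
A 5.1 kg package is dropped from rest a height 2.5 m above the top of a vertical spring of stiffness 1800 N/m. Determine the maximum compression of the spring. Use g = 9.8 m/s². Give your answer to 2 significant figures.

Measuring PE from the top of the relaxed spring, at max compression the package has dropped H + x with zero KE, so:
mg(H + x) = ½kx²
½(1800)x² − (5.1)(9.8)x − (5.1)(9.8)(2.5) = 0
900.0x² − 49.98x − 124.9 = 0
x = [49.98 + √(2498 + 449820)]/(2 × 900.0) = 0.4014 m

x = 0.40 m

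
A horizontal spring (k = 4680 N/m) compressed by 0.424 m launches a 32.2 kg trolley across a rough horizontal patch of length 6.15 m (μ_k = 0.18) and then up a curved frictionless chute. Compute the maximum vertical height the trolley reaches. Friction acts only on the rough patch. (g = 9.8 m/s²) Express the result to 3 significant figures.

h = 0.226 m

Spring energy: E₀ = ½kx² = ½(4680)(0.424)² = 420.68 J
Friction: W_f = μ_k mg d = (0.18)(32.2)(9.8)(6.15) = 349.3 J
Energy at base of ramp: E = 420.68 − 349.3 = 71.351 J
At max height all remaining energy is PE: mgh = E ⇒ h = E/(mg) = 71.351/(32.2 × 9.8) = 0.2261 m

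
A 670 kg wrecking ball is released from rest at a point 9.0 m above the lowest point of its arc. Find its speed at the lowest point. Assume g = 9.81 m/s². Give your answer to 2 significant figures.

v = 13 m/s

By conservation of mechanical energy, mgh = ½mv²
v = √(2gh) = √(2 × 9.81 × 9.0) = √176.58 = 13.29 m/s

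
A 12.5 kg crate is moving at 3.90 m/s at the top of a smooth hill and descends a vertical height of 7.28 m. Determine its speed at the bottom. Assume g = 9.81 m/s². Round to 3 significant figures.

By conservation of mechanical energy, ½mv₀² + mgh = ½mv²
v² = v₀² + 2gh = (3.90)² + 2(9.81)(7.28) = 158.04
v = √158.04 = 12.57 m/s

v = 12.6 m/s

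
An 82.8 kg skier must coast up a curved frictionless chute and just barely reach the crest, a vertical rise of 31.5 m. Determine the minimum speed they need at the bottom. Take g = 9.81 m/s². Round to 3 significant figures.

At the top they are momentarily at rest, so all KE converts to PE: ½mv² = mgh
v = √(2gh) = √(2 × 9.81 × 31.5) = 24.86 m/s

v = 24.9 m/s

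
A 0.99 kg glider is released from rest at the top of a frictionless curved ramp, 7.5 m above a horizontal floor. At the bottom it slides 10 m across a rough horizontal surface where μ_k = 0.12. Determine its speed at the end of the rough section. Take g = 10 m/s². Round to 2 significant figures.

Energy bookkeeping (friction removes W_f = μ_k N d):
mgh = ½mv² + μ_k m g d
W_f = μ_k mg d = (0.12)(0.99)(10)(10) = 11.88 J
½mv² = mgh − W_f = 74.250 − 11.88 = 62.370 J
v = √(2 × 62.370/0.99) = 11.22 m/s

v = 11 m/s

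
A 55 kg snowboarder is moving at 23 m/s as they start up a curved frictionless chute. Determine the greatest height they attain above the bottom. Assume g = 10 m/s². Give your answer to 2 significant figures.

h = 26 m

By energy conservation, ½mv² = mgh
h = v²/(2g) = 23²/(2 × 10) = 26.45 m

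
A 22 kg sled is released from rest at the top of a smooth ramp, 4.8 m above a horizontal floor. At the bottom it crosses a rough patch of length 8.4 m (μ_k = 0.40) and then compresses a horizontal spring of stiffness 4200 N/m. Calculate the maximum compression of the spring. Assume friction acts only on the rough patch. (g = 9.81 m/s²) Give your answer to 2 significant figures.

Initial energy: E₁ = mgh = (22)(9.81)(4.8) = 1035.9 J
Friction removes W_f = μ_k mg d = (0.40)(22)(9.81)(8.4) = 725.2 J
Energy reaching the spring: E = 1035.9 − 725.2 = 310.78 J
At max compression ½kx² = E ⇒ x = √(2E/k) = √(2 × 310.78/4200) = 0.3847 m

x = 0.38 m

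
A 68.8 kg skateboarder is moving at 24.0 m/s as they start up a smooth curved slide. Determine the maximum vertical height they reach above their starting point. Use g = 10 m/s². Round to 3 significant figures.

h = 28.8 m

By energy conservation, ½mv² = mgh
h = v²/(2g) = 24.0²/(2 × 10) = 28.80 m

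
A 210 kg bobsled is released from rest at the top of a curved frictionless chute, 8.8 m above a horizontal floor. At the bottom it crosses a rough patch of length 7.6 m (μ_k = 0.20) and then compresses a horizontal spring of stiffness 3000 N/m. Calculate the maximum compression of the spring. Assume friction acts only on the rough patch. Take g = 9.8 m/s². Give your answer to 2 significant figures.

x = 3.2 m

Initial energy: E₁ = mgh = (210)(9.8)(8.8) = 18110 J
Friction removes W_f = μ_k mg d = (0.20)(210)(9.8)(7.6) = 3128 J
Energy reaching the spring: E = 18110 − 3128 = 14982 J
At max compression ½kx² = E ⇒ x = √(2E/k) = √(2 × 14982/3000) = 3.160 m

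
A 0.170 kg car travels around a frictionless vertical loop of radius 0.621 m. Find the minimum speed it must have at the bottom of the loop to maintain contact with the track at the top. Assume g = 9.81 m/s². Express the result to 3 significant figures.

At the top: mg = mv_top²/r ⇒ v_top² = gr = 6.092 m²/s²
Energy from bottom to top (height 2r): ½mv_bot² = ½mv_top² + mg(2r)
v_bot² = gr + 4gr = 5gr = 30.46
v_bot = √(5gr) = 5.519 m/s

v = 5.52 m/s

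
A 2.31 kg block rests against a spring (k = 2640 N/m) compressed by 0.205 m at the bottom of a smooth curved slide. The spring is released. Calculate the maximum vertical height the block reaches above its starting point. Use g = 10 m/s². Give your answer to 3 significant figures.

h = 2.40 m

All spring PE becomes gravitational PE at the highest point: ½kx² = mgh
h = kx²/(2mg) = (2640)(0.205)²/(2 × 2.31 × 10) = 2.401 m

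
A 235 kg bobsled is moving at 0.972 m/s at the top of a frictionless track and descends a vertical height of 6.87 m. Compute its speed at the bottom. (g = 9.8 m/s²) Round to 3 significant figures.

v = 11.6 m/s

By conservation of mechanical energy, ½mv₀² + mgh = ½mv²
v² = v₀² + 2gh = (0.972)² + 2(9.8)(6.87) = 135.60
v = √135.60 = 11.64 m/s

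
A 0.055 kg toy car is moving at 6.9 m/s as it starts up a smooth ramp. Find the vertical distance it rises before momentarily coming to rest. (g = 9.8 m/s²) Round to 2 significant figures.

By energy conservation, ½mv² = mgh
h = v²/(2g) = 6.9²/(2 × 9.8) = 2.429 m

h = 2.4 m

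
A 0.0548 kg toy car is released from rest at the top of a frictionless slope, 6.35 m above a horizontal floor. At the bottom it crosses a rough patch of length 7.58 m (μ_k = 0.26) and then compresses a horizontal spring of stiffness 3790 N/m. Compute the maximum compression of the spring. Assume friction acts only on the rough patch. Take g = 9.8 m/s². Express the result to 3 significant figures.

Initial energy: E₁ = mgh = (0.0548)(9.8)(6.35) = 3.4102 J
Friction removes W_f = μ_k mg d = (0.26)(0.0548)(9.8)(7.58) = 1.058 J
Energy reaching the spring: E = 3.4102 − 1.058 = 2.3518 J
At max compression ½kx² = E ⇒ x = √(2E/k) = √(2 × 2.3518/3790) = 0.03523 m

x = 0.0352 m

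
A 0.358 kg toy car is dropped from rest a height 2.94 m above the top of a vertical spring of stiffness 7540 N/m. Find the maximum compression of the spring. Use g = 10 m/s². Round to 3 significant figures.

x = 0.0533 m

Measuring PE from the top of the relaxed spring, at max compression the car has dropped H + x with zero KE, so:
mg(H + x) = ½kx²
½(7540)x² − (0.358)(10)x − (0.358)(10)(2.94) = 0
3770x² − 3.580x − 10.53 = 0
x = [3.580 + √(12.82 + 158720)]/(2 × 3770) = 0.05331 m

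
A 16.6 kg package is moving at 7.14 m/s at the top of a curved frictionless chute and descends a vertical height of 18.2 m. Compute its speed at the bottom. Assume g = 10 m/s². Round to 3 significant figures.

Mechanical energy is conserved (no friction): ½mv₀² + mgh = ½mv²
v² = v₀² + 2gh = (7.14)² + 2(10)(18.2) = 414.98
v = √414.98 = 20.37 m/s

v = 20.4 m/s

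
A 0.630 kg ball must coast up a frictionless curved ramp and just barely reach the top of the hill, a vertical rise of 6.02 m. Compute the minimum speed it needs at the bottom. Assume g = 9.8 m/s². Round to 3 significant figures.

At the top it is momentarily at rest, so all KE converts to PE: ½mv² = mgh
v = √(2gh) = √(2 × 9.8 × 6.02) = 10.86 m/s

v = 10.9 m/s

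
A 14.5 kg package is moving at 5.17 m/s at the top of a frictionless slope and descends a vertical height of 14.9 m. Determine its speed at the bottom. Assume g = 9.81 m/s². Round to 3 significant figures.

v = 17.9 m/s

By conservation of mechanical energy, ½mv₀² + mgh = ½mv²
The mass cancels from both sides.
v² = v₀² + 2gh = (5.17)² + 2(9.81)(14.9) = 319.07
v = √319.07 = 17.86 m/s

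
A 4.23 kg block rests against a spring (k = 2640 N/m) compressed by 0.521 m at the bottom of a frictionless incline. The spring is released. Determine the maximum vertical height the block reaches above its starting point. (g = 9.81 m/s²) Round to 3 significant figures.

Energy conservation from release to the highest point: ½kx² = mgh
h = kx²/(2mg) = (2640)(0.521)²/(2 × 4.23 × 9.81) = 8.635 m

h = 8.63 m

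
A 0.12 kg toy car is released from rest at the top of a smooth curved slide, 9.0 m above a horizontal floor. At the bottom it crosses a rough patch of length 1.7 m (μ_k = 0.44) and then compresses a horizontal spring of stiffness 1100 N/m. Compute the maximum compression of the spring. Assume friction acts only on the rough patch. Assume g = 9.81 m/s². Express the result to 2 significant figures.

Initial energy: E₁ = mgh = (0.12)(9.81)(9.0) = 10.595 J
Friction removes W_f = μ_k mg d = (0.44)(0.12)(9.81)(1.7) = 0.8805 J
Energy reaching the spring: E = 10.595 − 0.8805 = 9.7143 J
At max compression ½kx² = E ⇒ x = √(2E/k) = √(2 × 9.7143/1100) = 0.1329 m

x = 0.13 m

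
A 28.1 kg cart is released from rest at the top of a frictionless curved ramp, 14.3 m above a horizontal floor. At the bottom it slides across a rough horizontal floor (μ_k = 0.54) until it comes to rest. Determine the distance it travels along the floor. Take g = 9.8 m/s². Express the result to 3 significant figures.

d = 26.5 m

Energy at the top = energy at the end + work done against friction:
At rest all PE has been dissipated by friction: mgh = μ_k m g d
d = h/μ_k = 14.3/0.54 = 26.48 m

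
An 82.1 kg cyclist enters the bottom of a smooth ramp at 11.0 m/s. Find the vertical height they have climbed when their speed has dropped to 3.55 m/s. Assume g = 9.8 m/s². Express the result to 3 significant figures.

Energy balance between the two points: ½mv₁² = ½mv₂² + mgh
h = (v₁² − v₂²)/(2g) = (11.0² − 3.55²)/(2 × 9.8) = 5.530 m

h = 5.53 m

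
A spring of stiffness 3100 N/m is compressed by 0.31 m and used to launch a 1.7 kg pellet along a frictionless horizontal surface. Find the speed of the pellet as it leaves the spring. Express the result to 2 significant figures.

v = 13 m/s

The pellet leaves the spring when the spring is at natural length, so ½kx² = ½mv²
v = x√(k/m) = 0.31 × √(3100/1.7) = 13.24 m/s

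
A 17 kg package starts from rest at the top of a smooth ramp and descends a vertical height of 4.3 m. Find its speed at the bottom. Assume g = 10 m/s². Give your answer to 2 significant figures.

v = 9.3 m/s

Energy conservation between the two points: mgh = ½mv²
v = √(2gh) = √(2 × 10 × 4.3) = √86.000 = 9.274 m/s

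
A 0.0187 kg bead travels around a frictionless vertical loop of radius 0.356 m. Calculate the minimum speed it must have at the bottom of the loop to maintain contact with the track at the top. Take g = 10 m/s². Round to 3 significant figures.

v = 4.22 m/s

At the top: mg = mv_top²/r ⇒ v_top² = gr = 3.560 m²/s²
Energy from bottom to top (height 2r): ½mv_bot² = ½mv_top² + mg(2r)
v_bot² = gr + 4gr = 5gr = 17.80
v_bot = √(5gr) = 4.219 m/s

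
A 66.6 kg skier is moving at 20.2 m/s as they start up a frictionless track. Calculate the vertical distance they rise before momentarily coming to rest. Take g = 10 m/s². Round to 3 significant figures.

h = 20.4 m

Setting KE at the bottom equal to PE gained: ½mv² = mgh
h = v²/(2g) = 20.2²/(2 × 10) = 20.40 m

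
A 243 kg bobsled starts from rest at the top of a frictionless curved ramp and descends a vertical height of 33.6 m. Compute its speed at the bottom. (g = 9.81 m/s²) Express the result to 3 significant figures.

Equating total energy at the two states: mgh = ½mv²
The mass cancels from both sides.
v = √(2gh) = √(2 × 9.81 × 33.6) = √659.23 = 25.68 m/s

v = 25.7 m/s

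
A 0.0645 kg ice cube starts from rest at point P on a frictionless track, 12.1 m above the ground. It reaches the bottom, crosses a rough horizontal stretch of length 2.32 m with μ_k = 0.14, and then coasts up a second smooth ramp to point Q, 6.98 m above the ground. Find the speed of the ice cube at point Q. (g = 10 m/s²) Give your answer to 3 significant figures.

Energy at P: mgh₁ = (0.0645)(10)(12.1) = 7.8045 J
Friction loss: W_f = μ_k mg d = 0.2095 J
At Q: ½mv² + mgh₂ = mgh₁ − W_f
½mv² = 7.8045 − 0.2095 − 4.5021 = 3.0929 J
v = √(2 × 3.0929/0.0645) = 9.793 m/s

v = 9.79 m/s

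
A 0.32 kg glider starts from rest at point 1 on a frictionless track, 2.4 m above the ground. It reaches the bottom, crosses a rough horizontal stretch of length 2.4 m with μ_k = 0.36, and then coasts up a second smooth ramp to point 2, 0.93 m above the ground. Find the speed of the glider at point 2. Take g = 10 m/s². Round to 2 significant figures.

Energy at 1: mgh₁ = (0.32)(10)(2.4) = 7.6800 J
Friction loss: W_f = μ_k mg d = 2.765 J
At 2: ½mv² + mgh₂ = mgh₁ − W_f
½mv² = 7.6800 − 2.765 − 2.9760 = 1.9392 J
v = √(2 × 1.9392/0.32) = 3.481 m/s

v = 3.5 m/s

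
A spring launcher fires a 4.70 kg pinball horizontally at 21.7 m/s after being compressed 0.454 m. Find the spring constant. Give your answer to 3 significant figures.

k = 10700 N/m

Energy stored in the spring equals the launch KE: ½kx² = ½mv²
k = mv²/x² = (4.70)(21.7)²/(0.454)² = 10738 N/m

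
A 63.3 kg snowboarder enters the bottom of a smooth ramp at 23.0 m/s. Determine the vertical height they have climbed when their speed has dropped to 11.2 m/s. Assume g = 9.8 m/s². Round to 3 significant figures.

Conservation of energy: ½mv₁² = ½mv₂² + mgh
h = (v₁² − v₂²)/(2g) = (23.0² − 11.2²)/(2 × 9.8) = 20.59 m

h = 20.6 m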